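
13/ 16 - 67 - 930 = -15939/ 16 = -996.19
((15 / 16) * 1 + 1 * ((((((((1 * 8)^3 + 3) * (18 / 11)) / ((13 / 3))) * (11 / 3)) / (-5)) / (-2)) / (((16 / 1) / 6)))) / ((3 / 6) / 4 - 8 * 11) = -303 / 962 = -0.31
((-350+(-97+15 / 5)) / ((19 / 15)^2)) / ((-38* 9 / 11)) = 61050 / 6859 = 8.90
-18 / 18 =-1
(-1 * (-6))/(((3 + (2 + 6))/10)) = 60/11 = 5.45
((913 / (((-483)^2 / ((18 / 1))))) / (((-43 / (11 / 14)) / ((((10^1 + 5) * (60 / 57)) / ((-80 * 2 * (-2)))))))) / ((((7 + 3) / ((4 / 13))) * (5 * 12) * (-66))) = 913 / 1850062643520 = 0.00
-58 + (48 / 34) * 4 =-890 / 17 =-52.35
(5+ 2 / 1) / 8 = 7 / 8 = 0.88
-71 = -71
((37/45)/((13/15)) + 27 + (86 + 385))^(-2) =1521/378652681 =0.00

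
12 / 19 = 0.63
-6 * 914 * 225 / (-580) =61695 / 29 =2127.41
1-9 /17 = 0.47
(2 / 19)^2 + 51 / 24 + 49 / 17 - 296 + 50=-240.98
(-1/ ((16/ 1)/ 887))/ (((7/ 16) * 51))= -887/ 357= -2.48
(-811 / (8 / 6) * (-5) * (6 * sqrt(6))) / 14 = 36495 * sqrt(6) / 28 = 3192.65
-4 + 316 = 312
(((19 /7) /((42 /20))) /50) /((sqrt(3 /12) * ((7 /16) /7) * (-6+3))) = -608 /2205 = -0.28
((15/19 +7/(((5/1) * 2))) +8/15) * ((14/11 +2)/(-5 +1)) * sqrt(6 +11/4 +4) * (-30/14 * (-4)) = -10377 * sqrt(51)/1463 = -50.65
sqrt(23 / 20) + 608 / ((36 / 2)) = sqrt(115) / 10 + 304 / 9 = 34.85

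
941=941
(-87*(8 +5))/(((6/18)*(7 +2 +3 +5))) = -3393/17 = -199.59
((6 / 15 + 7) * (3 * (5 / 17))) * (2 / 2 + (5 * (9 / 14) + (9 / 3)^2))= 20535 / 238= 86.28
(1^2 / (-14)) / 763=-1 / 10682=-0.00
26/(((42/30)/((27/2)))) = 1755/7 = 250.71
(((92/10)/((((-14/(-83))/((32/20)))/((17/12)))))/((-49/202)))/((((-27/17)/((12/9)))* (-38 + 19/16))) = -14264781056/1227314025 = -11.62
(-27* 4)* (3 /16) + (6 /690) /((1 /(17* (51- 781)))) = -128.16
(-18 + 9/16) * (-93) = 25947/16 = 1621.69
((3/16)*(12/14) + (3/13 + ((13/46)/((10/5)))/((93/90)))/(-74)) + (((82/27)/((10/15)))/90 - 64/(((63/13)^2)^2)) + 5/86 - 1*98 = -909270027567553109/9292343402192760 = -97.85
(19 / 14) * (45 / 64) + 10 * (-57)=-509865 / 896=-569.05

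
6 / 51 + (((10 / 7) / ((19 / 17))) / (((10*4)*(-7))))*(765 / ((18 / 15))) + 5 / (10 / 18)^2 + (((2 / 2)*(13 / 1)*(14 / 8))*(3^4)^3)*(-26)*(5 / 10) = -99503502155809 / 633080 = -157173662.34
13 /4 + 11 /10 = 87 /20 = 4.35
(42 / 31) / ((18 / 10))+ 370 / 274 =26795 / 12741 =2.10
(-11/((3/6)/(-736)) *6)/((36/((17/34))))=4048/3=1349.33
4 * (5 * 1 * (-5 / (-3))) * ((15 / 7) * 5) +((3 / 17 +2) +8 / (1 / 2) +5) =380.32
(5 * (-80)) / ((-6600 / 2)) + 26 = 862 / 33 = 26.12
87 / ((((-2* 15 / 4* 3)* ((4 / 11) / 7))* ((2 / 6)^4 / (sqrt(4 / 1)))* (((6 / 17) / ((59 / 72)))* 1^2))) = -2239699 / 80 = -27996.24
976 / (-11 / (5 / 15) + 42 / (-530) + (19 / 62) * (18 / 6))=-16035680 / 528387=-30.35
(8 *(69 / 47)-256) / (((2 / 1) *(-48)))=1435 / 564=2.54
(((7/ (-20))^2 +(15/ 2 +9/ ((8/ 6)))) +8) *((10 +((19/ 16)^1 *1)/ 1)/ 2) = 1601871/ 12800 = 125.15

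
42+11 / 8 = 347 / 8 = 43.38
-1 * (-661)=661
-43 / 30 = -1.43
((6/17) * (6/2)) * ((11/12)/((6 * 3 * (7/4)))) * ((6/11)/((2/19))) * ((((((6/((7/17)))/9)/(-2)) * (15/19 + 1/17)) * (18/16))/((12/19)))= -2603/13328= -0.20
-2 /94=-1 /47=-0.02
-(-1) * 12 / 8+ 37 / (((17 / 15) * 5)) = 273 / 34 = 8.03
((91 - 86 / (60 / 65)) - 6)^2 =2401 / 36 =66.69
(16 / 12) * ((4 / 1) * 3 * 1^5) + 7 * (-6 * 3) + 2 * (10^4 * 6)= 119890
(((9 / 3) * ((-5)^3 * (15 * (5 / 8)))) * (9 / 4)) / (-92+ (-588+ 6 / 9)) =759375 / 65216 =11.64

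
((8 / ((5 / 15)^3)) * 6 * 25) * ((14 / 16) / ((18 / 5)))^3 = 1071875 / 2304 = 465.22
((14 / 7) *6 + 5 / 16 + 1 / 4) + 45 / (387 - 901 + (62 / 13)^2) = 2760957 / 221392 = 12.47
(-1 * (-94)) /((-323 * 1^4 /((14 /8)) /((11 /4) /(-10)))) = 3619 /25840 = 0.14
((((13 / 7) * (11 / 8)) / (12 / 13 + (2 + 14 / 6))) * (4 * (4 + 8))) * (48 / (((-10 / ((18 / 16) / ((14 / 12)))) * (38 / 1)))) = -2710422 / 954275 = -2.84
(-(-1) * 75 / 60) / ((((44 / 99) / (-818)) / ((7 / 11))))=-128835 / 88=-1464.03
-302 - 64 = -366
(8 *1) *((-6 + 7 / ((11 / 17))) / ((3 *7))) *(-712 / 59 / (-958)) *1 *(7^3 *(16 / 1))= 118340096 / 932613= 126.89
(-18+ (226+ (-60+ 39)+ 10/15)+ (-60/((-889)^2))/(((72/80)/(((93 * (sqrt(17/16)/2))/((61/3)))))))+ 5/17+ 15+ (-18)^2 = 26875/51 - 2325 * sqrt(17)/48209581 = 526.96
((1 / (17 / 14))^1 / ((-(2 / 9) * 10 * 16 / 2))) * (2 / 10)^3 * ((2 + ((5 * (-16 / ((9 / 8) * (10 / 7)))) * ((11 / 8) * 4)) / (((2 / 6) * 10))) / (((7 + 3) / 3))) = 37863 / 4250000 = 0.01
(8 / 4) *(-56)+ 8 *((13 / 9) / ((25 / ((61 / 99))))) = -2488456 / 22275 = -111.72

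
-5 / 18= -0.28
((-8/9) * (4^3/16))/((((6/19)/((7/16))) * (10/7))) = -931/270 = -3.45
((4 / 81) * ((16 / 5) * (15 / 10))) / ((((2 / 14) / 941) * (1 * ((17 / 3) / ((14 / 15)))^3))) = 578391296 / 82906875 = 6.98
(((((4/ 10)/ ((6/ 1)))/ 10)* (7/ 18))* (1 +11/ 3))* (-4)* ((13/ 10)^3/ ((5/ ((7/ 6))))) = -753571/ 30375000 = -0.02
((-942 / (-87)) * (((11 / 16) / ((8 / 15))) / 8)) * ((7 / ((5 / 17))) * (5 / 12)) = 1027565 / 59392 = 17.30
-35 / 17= -2.06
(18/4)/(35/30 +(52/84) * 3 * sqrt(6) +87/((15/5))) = 239463/1568785 - 14742 * sqrt(6)/1568785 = 0.13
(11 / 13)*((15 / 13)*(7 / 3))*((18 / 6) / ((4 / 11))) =18.79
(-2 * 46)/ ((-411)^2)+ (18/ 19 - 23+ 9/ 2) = -112673803/ 6418998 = -17.55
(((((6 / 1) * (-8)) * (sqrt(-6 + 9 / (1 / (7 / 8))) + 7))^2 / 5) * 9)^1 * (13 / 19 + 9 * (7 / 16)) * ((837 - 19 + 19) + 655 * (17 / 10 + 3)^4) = 102114619841997 * sqrt(30) / 4750 + 5937235753670397 / 19000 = 430234472800.60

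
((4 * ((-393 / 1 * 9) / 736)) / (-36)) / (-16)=-393 / 11776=-0.03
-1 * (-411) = 411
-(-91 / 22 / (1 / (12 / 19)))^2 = -298116 / 43681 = -6.82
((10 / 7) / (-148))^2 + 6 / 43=1611019 / 11537932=0.14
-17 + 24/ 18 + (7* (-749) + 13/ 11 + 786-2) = -147625/ 33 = -4473.48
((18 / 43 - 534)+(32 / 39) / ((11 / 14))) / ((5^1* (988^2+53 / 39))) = -9823712 / 90034767185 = -0.00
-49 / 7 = -7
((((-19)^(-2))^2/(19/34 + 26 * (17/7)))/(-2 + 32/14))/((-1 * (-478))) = 833/944430813518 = 0.00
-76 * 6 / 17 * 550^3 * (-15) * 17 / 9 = 126445000000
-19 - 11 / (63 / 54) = -199 / 7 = -28.43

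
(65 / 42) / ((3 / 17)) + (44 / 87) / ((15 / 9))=9.07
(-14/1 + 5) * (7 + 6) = -117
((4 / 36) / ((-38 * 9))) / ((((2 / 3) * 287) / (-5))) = 5 / 588924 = 0.00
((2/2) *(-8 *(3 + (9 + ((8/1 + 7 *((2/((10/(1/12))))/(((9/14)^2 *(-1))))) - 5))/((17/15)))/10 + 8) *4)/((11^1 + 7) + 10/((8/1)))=-26752/48195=-0.56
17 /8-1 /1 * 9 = -55 /8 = -6.88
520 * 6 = 3120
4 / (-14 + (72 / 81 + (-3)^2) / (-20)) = -720 / 2609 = -0.28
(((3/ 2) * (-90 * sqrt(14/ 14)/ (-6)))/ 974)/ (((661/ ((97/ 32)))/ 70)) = 152775/ 20602048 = 0.01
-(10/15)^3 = -8/27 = -0.30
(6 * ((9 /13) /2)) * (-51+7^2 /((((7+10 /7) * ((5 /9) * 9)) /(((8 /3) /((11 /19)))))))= -94.80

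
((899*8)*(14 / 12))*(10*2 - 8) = 100688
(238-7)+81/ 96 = 7419/ 32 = 231.84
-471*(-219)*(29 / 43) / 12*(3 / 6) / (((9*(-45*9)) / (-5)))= 332369 / 83592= 3.98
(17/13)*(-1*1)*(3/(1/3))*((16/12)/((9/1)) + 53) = -24395/39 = -625.51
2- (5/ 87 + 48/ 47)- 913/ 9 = -1233118/ 12267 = -100.52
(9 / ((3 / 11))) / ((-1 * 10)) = -33 / 10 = -3.30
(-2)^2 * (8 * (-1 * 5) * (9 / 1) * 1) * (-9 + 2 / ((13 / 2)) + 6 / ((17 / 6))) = 2092320 / 221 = 9467.51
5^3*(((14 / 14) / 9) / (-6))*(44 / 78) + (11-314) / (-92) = 192559 / 96876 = 1.99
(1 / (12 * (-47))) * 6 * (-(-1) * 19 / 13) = -19 / 1222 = -0.02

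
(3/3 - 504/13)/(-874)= 491/11362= 0.04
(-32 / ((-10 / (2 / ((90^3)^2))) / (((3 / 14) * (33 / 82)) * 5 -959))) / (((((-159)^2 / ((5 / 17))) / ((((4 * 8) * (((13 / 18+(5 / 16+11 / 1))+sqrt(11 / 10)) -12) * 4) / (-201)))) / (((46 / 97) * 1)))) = 50620102 / 35945162077520723146875+404960816 * sqrt(110) / 99847672437557564296875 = 0.00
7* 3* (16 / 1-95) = -1659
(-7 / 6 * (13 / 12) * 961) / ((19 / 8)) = -87451 / 171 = -511.41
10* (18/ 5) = 36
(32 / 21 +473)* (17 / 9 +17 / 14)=3896315 / 2646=1472.53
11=11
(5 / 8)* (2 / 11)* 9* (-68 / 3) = -255 / 11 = -23.18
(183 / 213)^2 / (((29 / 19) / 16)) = 1131184 / 146189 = 7.74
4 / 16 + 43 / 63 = 235 / 252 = 0.93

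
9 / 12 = 3 / 4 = 0.75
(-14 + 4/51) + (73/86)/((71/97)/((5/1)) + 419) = -81116585/5827532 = -13.92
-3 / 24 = -1 / 8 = -0.12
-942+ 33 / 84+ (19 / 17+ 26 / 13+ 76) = -862.49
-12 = -12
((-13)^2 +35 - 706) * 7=-3514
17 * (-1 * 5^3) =-2125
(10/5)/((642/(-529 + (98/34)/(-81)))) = -728482/442017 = -1.65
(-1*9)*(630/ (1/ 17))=-96390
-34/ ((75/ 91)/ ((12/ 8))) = -61.88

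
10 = 10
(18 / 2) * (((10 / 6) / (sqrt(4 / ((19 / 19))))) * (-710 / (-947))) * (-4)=-21300 / 947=-22.49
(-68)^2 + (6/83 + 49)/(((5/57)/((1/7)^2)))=94261201/20335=4635.42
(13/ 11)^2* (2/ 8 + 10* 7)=47489/ 484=98.12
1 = 1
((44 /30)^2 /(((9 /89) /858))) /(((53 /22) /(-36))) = -1084136768 /3975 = -272738.81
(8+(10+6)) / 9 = 8 / 3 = 2.67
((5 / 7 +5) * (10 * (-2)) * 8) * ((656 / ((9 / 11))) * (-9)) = 46182400 / 7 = 6597485.71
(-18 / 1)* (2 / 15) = -12 / 5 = -2.40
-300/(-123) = 100/41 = 2.44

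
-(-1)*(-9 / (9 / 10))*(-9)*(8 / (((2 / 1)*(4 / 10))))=900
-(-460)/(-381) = -460/381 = -1.21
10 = 10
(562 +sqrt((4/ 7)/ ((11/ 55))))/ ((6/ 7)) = 657.64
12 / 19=0.63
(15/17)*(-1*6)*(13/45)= -26/17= -1.53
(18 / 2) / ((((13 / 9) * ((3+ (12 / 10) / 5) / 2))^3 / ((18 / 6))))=125000 / 59319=2.11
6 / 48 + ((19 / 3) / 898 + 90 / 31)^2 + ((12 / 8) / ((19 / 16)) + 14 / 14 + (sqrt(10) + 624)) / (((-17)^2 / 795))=795 * sqrt(10) / 289 + 132613405696946201 / 76594927568472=1740.06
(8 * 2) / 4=4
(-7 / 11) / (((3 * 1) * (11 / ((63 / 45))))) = -49 / 1815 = -0.03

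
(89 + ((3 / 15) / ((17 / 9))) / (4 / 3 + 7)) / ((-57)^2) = 189152 / 6904125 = 0.03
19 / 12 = 1.58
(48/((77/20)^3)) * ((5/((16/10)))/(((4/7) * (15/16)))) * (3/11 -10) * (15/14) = -256800000/5021863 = -51.14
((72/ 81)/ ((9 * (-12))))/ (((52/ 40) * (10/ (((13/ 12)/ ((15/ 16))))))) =-8/ 10935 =-0.00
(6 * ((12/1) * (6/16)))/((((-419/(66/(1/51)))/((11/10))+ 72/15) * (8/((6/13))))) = 7497765/22559524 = 0.33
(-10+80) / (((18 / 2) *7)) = 10 / 9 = 1.11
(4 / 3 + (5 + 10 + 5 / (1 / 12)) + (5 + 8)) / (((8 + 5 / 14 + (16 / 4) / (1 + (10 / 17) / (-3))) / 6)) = 40.20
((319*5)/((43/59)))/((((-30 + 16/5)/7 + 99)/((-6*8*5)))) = -5518.85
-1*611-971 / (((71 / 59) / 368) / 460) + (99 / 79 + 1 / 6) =-4596816544891 / 33654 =-136590495.78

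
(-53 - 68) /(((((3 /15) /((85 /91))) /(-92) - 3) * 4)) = 1182775 /117391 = 10.08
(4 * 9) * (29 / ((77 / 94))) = 98136 / 77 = 1274.49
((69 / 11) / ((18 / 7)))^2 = 25921 / 4356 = 5.95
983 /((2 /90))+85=44320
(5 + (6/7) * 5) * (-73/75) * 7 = -949/15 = -63.27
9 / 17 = 0.53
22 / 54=11 / 27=0.41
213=213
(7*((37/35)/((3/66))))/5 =814/25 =32.56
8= 8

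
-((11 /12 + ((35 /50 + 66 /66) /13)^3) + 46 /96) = -1.40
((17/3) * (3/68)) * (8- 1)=7/4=1.75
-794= -794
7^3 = 343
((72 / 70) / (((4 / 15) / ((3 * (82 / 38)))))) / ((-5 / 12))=-39852 / 665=-59.93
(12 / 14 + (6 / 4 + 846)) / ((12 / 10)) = 19795 / 28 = 706.96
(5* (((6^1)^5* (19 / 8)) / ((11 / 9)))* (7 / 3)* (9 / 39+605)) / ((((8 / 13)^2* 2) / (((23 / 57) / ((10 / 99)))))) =9003728097 / 16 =562733006.06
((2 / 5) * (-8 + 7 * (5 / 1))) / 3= 18 / 5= 3.60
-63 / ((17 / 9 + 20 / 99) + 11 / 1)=-77 / 16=-4.81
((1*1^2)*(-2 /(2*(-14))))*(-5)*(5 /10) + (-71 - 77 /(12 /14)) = -13525 /84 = -161.01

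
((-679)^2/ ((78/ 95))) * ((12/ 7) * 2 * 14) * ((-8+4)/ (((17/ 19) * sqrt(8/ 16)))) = -26629728160 * sqrt(2)/ 221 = -170407795.14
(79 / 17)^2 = 6241 / 289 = 21.60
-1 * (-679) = 679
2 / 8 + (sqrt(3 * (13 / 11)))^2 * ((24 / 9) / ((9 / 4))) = 1763 / 396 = 4.45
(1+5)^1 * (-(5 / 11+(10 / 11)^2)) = -930 / 121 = -7.69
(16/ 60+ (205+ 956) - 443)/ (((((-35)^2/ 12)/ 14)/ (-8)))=-689536/ 875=-788.04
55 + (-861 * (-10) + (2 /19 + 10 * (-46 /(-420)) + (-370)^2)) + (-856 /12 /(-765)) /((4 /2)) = 44431913441 /305235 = 145566.25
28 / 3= 9.33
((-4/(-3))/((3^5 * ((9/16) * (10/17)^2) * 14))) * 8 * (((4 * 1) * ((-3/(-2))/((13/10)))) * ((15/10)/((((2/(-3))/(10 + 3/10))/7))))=-952544/78975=-12.06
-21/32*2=-21/16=-1.31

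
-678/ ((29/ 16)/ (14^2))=-2126208/ 29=-73317.52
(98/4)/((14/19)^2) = 361/8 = 45.12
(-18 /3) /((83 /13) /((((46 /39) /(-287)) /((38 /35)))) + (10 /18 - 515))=6210 /2278189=0.00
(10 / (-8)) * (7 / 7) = -1.25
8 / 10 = 4 / 5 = 0.80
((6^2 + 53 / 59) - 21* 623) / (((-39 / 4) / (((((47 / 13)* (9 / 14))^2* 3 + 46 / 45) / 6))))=282367592524 / 73496241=3841.93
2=2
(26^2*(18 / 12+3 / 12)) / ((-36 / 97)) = -114751 / 36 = -3187.53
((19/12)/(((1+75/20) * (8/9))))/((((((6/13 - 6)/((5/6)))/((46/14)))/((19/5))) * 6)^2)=32273761/877879296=0.04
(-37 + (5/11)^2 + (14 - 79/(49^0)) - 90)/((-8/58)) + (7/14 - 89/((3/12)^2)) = -15971/484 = -33.00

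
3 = 3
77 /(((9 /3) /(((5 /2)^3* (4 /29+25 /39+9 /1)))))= 26613125 /6786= 3921.77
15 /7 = 2.14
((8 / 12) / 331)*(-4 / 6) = -0.00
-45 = -45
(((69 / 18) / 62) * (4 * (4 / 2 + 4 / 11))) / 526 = 299 / 269049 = 0.00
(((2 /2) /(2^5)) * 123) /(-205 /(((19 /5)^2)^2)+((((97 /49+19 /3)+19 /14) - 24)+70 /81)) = -63621018027 /239155172176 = -0.27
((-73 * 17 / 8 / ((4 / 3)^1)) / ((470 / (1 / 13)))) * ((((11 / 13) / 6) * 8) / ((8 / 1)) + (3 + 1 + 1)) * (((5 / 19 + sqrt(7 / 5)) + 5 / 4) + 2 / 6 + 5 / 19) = -18412717 / 89157120 - 497641 * sqrt(35) / 25417600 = -0.32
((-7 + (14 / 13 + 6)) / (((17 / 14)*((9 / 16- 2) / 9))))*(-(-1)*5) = -10080 / 5083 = -1.98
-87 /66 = -29 /22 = -1.32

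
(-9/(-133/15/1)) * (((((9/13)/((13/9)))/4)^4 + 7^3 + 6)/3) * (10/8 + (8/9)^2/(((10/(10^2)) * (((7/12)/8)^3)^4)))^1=1296100397748329222197741003840942724625/31381869798071769453568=41300929679721217.13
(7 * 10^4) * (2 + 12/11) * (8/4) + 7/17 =80920077/187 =432727.68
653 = 653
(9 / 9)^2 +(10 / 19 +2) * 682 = 32755 / 19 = 1723.95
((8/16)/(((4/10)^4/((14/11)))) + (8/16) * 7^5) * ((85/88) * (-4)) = -126088235/3872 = -32564.11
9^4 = 6561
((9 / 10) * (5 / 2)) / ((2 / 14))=63 / 4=15.75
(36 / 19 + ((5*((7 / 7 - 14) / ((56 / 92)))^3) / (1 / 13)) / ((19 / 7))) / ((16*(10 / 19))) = -1737494323 / 62720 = -27702.40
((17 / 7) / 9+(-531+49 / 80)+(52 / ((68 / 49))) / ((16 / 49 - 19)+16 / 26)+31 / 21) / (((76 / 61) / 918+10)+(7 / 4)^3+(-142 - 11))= 3.86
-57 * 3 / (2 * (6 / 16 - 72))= 1.19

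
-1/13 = -0.08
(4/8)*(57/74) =57/148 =0.39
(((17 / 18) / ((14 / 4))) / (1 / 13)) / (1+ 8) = 221 / 567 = 0.39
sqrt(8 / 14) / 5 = 2* sqrt(7) / 35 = 0.15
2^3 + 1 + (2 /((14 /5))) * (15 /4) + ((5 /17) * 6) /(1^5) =13.44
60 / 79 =0.76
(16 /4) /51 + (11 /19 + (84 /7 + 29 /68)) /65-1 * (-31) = 7880309 /251940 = 31.28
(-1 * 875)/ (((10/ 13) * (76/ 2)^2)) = -2275/ 2888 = -0.79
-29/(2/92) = -1334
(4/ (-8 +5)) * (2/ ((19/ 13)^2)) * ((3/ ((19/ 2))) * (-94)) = 254176/ 6859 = 37.06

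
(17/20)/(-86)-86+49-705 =-1276257/1720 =-742.01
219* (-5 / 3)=-365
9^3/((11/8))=5832/11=530.18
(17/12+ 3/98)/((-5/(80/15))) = -3404/2205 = -1.54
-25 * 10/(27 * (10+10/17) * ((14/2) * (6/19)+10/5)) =-1615/7776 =-0.21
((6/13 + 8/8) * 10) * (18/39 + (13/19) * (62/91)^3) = 7466540/753571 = 9.91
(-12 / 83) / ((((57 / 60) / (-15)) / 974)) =3506400 / 1577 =2223.46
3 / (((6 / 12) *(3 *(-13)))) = -2 / 13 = -0.15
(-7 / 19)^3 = -343 / 6859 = -0.05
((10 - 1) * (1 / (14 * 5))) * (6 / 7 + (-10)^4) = 315027 / 245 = 1285.82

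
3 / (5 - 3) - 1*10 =-17 / 2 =-8.50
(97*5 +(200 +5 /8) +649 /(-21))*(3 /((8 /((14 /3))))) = 1145.76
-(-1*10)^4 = -10000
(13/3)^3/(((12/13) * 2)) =28561/648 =44.08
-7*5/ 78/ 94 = -35/ 7332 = -0.00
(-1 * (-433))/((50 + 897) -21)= 433/926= 0.47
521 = 521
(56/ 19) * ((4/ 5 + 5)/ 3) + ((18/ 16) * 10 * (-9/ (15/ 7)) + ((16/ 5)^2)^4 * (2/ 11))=1917797352601/ 979687500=1957.56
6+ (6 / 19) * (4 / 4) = 120 / 19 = 6.32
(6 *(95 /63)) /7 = 190 /147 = 1.29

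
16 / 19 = 0.84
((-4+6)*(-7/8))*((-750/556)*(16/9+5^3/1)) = 299.27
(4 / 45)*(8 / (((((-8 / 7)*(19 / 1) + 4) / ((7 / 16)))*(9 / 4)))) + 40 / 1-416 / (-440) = 5653694 / 138105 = 40.94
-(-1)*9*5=45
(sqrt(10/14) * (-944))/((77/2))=-1888 * sqrt(35)/539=-20.72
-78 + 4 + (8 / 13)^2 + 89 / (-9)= -83.51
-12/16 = -3/4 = -0.75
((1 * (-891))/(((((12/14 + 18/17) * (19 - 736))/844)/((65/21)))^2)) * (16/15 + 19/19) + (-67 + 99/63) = -26207058012781/3897308709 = -6724.40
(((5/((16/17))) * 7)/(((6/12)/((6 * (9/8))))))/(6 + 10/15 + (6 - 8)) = 6885/64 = 107.58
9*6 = 54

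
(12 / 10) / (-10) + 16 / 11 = 367 / 275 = 1.33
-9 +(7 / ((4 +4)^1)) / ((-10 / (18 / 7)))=-369 / 40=-9.22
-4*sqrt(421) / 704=-sqrt(421) / 176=-0.12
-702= -702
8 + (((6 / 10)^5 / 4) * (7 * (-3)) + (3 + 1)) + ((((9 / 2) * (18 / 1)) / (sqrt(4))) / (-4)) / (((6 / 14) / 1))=-300831 / 25000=-12.03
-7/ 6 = -1.17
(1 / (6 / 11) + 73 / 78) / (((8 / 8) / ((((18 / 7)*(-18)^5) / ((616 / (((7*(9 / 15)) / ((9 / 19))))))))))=-969348384 / 5005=-193676.00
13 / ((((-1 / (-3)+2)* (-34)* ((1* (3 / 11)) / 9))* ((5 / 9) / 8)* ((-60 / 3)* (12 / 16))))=15444 / 2975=5.19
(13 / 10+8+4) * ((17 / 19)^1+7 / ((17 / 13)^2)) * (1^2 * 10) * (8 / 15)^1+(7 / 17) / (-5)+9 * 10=641211 / 1445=443.74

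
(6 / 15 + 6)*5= 32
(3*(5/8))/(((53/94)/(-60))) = -10575/53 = -199.53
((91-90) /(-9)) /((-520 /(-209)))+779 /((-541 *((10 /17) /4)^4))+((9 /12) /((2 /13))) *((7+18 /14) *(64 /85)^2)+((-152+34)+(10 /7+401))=-1774435556079607 /640249155000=-2771.48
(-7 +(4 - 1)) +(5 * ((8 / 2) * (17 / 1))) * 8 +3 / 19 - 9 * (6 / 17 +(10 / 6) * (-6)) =905363 / 323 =2802.98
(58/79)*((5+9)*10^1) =8120/79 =102.78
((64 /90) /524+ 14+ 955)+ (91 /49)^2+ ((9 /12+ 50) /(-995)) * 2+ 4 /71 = 7937218642373 /8162464590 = 972.40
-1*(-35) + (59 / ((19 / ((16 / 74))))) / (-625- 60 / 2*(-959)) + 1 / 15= 2081481778 / 59357805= 35.07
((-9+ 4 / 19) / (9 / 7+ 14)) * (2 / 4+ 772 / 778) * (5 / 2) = -6786045 / 3163348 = -2.15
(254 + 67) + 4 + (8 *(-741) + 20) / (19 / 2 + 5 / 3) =-13673 / 67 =-204.07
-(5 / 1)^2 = -25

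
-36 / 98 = -18 / 49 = -0.37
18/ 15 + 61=311/ 5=62.20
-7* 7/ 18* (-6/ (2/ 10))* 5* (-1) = -1225/ 3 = -408.33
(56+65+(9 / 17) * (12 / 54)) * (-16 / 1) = -32944 / 17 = -1937.88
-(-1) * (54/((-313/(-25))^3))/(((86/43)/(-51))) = -21515625/30664297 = -0.70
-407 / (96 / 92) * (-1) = 9361 / 24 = 390.04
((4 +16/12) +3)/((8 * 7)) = 25/168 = 0.15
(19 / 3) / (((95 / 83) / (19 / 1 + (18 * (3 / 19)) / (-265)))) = 7935713 / 75525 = 105.07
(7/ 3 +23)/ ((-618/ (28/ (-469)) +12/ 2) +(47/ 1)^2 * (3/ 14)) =133/ 56862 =0.00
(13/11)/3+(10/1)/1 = 343/33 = 10.39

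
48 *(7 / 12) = 28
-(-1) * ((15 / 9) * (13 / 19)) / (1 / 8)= 520 / 57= 9.12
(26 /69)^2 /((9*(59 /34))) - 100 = -252786116 /2528091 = -99.99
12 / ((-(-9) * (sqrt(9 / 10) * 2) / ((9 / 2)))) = sqrt(10) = 3.16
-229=-229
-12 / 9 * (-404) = 1616 / 3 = 538.67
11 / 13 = 0.85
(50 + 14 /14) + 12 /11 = 573 /11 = 52.09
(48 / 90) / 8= 1 / 15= 0.07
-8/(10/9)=-36/5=-7.20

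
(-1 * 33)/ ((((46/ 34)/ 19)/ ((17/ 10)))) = -181203/ 230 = -787.84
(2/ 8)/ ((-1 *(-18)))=1/ 72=0.01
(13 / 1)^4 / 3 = 28561 / 3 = 9520.33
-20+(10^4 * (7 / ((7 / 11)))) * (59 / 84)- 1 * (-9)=77250.90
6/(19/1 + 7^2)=3/34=0.09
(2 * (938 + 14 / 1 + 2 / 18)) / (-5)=-17138 / 45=-380.84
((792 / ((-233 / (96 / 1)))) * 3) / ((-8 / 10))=285120 / 233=1223.69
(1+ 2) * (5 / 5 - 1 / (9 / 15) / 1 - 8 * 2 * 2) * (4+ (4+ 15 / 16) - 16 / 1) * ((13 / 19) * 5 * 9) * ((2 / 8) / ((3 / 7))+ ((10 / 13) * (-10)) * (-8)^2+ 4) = -6319239675 / 608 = -10393486.31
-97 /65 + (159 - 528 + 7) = -363.49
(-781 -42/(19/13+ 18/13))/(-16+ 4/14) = 206101/4070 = 50.64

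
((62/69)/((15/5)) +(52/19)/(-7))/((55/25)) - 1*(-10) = 3015820/302841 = 9.96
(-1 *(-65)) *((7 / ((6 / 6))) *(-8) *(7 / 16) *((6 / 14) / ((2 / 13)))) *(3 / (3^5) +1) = -242515 / 54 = -4491.02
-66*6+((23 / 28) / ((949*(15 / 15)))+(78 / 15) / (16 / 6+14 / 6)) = -262371353 / 664300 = -394.96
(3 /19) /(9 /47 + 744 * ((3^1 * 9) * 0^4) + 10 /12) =846 /5491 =0.15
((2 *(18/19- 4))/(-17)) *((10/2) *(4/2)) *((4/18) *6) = 4640/969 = 4.79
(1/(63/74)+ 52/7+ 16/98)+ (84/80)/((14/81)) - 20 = -90997/17640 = -5.16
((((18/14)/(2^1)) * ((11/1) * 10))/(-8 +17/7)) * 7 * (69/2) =-3065.19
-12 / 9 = -4 / 3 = -1.33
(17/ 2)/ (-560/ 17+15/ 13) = -3757/ 14050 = -0.27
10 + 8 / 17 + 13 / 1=399 / 17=23.47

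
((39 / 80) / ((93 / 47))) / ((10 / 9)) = 5499 / 24800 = 0.22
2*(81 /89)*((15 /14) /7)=1215 /4361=0.28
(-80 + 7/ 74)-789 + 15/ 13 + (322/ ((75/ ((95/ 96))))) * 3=-98701861/ 115440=-855.01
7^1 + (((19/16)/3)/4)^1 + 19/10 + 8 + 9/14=118553/6720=17.64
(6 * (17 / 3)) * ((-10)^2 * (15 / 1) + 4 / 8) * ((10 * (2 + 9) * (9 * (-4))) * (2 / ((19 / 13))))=-276458437.89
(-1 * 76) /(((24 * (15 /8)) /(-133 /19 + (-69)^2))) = -361304 /45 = -8028.98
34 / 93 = 0.37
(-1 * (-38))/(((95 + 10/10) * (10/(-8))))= -19/60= -0.32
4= 4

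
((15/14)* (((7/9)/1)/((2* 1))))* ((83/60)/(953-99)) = 83/122976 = 0.00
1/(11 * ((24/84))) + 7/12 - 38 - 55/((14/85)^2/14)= -26261029/924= -28421.03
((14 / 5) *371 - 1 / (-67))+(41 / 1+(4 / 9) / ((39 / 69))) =42354166 / 39195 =1080.60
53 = 53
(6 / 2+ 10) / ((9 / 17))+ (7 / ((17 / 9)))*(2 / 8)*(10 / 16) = 123059 / 4896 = 25.13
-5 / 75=-1 / 15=-0.07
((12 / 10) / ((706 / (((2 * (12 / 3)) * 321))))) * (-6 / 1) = -46224 / 1765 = -26.19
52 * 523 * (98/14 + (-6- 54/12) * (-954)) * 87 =23717305248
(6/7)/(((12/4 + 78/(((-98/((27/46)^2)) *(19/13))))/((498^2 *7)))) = 977133775968/1846795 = 529097.04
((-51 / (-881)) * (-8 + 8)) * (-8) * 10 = 0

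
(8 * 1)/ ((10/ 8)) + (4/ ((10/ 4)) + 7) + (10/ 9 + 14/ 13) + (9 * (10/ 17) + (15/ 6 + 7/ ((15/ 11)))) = 598997/ 19890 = 30.12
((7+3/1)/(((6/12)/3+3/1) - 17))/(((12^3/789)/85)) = -111775/3984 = -28.06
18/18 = 1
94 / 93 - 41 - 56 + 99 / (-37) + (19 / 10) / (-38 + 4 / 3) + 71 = -104910637 / 3785100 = -27.72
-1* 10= -10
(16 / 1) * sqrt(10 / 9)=16 * sqrt(10) / 3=16.87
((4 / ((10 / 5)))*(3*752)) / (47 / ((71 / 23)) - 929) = -53392 / 10813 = -4.94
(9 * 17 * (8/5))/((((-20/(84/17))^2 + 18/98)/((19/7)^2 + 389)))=8228952/1405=5856.91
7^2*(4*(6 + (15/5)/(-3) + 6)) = 2156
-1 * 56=-56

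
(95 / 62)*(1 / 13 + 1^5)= 665 / 403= 1.65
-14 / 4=-7 / 2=-3.50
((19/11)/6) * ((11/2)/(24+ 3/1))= 19/324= 0.06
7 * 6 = 42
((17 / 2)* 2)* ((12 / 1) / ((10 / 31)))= 3162 / 5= 632.40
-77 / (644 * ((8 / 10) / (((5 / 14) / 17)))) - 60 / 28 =-187955 / 87584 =-2.15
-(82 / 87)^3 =-551368 / 658503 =-0.84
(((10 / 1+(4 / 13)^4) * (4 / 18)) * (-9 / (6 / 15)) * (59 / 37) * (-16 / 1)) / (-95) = -269857504 / 20078383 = -13.44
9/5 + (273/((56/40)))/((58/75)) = 73647/290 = 253.96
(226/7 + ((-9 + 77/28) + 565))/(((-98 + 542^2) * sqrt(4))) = 16549/16445296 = 0.00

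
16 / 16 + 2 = 3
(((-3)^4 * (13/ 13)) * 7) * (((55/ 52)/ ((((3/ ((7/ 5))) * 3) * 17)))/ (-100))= -4851/ 88400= -0.05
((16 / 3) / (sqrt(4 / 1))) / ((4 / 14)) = 28 / 3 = 9.33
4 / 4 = 1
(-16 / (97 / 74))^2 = 1401856 / 9409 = 148.99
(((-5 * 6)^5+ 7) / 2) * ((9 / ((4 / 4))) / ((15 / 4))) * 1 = -145799958 / 5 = -29159991.60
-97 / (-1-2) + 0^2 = 97 / 3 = 32.33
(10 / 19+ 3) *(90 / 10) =603 / 19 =31.74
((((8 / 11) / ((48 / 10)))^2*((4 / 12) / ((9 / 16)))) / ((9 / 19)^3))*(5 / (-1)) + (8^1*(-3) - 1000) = -21962939888 / 21434787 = -1024.64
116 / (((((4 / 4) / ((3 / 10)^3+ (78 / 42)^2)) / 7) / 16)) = 39514936 / 875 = 45159.93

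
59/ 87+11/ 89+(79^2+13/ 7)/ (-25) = -13491308/ 54201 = -248.91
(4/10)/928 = 1/2320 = 0.00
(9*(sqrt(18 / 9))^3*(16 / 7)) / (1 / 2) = 576*sqrt(2) / 7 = 116.37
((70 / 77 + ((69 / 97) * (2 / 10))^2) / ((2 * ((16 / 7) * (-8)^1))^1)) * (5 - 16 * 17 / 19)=0.24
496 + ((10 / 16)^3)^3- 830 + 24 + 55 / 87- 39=-348.35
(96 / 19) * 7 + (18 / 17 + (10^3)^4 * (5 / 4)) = 403750000011766 / 323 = 1250000000036.43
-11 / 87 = -0.13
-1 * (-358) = 358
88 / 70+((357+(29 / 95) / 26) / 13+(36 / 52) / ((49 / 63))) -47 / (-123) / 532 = 1637260981 / 55293420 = 29.61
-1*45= -45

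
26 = 26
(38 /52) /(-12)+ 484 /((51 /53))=2667485 /5304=502.92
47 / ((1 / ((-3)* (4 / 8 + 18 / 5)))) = -5781 / 10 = -578.10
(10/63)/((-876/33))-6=-55243/9198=-6.01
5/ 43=0.12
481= 481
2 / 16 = 1 / 8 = 0.12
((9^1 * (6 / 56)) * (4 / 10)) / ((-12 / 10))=-9 / 28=-0.32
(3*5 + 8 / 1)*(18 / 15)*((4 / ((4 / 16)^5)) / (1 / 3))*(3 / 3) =1695744 / 5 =339148.80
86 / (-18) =-43 / 9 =-4.78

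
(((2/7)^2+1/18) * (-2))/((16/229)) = -3.93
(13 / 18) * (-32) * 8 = -1664 / 9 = -184.89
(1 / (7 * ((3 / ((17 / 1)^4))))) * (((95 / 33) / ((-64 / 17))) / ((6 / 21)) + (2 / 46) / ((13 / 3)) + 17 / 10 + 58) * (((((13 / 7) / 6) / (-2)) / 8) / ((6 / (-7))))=30080983578641 / 5875752960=5119.51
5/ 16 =0.31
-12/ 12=-1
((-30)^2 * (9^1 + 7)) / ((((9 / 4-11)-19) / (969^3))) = -17469181612800 / 37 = -472140043589.19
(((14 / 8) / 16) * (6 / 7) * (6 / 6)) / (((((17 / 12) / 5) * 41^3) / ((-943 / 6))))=-345 / 457232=-0.00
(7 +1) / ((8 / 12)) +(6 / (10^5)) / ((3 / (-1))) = 599999 / 50000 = 12.00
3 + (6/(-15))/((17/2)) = 251/85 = 2.95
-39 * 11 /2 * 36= -7722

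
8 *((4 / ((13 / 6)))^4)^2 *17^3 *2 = 8652800296747008 / 815730721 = 10607422.37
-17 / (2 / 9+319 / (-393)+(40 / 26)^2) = -3387267 / 354145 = -9.56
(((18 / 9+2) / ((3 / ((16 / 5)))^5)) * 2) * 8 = 67108864 / 759375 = 88.37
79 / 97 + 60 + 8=6675 / 97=68.81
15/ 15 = 1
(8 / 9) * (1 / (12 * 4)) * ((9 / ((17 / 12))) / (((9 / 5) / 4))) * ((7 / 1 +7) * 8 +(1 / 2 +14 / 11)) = 50060 / 1683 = 29.74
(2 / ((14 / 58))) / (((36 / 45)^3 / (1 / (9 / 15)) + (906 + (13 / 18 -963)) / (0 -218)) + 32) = 142245000 / 559065731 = 0.25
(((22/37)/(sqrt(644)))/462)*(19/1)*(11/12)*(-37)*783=-18183*sqrt(161)/9016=-25.59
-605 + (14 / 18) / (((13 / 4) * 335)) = -23712947 / 39195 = -605.00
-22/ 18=-11/ 9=-1.22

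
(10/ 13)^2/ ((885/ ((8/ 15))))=32/ 89739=0.00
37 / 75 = 0.49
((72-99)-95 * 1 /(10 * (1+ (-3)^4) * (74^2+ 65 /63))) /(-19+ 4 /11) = 16806854691 /11600681860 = 1.45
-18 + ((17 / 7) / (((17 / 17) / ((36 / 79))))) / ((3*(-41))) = -408318 / 22673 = -18.01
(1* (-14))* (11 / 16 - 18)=1939 / 8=242.38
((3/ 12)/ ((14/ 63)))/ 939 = 3/ 2504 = 0.00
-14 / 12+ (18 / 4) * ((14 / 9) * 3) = 119 / 6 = 19.83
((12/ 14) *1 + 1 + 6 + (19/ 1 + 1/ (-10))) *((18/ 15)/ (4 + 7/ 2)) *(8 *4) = 119872/ 875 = 137.00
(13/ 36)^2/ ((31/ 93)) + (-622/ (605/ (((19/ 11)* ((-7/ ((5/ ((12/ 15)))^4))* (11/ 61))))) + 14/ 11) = 10371642974417/ 6227718750000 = 1.67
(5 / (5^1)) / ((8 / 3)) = 3 / 8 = 0.38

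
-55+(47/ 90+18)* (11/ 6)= -11363/ 540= -21.04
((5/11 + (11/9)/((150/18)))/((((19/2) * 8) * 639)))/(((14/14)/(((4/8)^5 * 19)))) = 31/4217400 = 0.00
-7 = -7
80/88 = 10/11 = 0.91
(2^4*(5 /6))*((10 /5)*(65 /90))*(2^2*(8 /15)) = 3328 /81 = 41.09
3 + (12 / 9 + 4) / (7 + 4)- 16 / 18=257 / 99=2.60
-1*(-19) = 19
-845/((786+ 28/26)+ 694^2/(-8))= 21970/1544853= 0.01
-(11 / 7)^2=-121 / 49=-2.47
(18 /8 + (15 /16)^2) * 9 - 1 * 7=5417 /256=21.16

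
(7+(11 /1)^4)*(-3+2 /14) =-292960 /7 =-41851.43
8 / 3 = 2.67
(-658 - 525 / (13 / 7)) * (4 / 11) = -48916 / 143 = -342.07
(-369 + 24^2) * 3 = 621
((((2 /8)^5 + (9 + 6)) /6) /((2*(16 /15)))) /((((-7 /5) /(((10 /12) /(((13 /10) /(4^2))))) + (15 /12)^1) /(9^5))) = 566907305625 /9121792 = 62148.68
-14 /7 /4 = -1 /2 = -0.50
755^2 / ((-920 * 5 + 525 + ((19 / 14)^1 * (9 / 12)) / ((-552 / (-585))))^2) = 2420837257216 / 70485041518369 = 0.03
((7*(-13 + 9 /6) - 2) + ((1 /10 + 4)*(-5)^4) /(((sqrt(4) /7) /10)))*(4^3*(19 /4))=27239920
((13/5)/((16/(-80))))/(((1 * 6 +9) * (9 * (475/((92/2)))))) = -0.01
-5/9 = -0.56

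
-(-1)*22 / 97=22 / 97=0.23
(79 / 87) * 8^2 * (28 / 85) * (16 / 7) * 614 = 198680576 / 7395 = 26866.88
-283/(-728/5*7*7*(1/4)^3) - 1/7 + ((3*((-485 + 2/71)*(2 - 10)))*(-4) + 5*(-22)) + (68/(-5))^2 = -367875942689/7914725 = -46479.94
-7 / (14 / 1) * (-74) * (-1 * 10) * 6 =-2220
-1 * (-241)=241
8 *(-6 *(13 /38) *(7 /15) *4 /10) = -1456 /475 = -3.07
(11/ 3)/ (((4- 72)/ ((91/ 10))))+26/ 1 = 52039/ 2040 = 25.51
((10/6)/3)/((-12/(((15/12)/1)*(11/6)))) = -275/2592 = -0.11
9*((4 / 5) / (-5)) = -36 / 25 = -1.44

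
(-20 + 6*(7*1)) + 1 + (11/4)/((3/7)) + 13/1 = 42.42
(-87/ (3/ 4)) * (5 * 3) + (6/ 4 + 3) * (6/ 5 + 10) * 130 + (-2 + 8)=4818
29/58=1/2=0.50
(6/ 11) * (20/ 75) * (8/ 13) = 64/ 715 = 0.09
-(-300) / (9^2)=3.70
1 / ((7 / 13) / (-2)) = -3.71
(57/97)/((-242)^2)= 57/5680708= 0.00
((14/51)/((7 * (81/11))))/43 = 22/177633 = 0.00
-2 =-2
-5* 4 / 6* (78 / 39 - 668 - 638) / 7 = 13040 / 21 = 620.95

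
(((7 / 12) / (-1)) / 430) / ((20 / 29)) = -203 / 103200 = -0.00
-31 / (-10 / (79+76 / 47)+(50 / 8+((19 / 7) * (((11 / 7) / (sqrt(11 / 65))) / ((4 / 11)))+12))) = -0.66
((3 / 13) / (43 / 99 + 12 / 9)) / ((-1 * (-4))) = 0.03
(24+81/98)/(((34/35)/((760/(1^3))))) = 2311350/119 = 19423.11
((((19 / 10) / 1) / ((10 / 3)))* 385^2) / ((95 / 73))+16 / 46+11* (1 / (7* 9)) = 1881470639 / 28980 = 64923.07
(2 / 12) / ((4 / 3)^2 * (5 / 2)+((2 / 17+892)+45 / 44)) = 1122 / 6042541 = 0.00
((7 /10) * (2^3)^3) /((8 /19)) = 4256 /5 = 851.20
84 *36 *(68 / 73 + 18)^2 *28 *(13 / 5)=2102322104064 / 26645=78901186.12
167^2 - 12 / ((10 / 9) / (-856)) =37133.80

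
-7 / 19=-0.37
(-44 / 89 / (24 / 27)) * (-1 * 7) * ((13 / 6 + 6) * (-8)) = -22638 / 89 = -254.36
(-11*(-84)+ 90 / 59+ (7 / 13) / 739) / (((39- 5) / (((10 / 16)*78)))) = 7869003825 / 5929736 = 1327.04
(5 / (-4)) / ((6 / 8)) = -5 / 3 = -1.67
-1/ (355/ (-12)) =12/ 355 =0.03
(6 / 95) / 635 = 6 / 60325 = 0.00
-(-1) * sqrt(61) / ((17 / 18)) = 8.27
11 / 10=1.10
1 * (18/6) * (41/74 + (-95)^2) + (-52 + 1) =1999899/74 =27025.66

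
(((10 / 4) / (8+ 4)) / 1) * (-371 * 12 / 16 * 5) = -9275 / 32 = -289.84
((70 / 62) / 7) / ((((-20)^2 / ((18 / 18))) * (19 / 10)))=1 / 4712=0.00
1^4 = 1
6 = 6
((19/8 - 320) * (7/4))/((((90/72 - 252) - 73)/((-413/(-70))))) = 149919/14800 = 10.13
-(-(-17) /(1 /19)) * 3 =-969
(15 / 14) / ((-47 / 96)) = -720 / 329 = -2.19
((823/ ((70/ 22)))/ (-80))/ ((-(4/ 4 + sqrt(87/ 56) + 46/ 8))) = 81477/ 164300-9053 * sqrt(1218)/ 3450300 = 0.40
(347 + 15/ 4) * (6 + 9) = 21045/ 4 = 5261.25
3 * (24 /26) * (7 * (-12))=-3024 /13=-232.62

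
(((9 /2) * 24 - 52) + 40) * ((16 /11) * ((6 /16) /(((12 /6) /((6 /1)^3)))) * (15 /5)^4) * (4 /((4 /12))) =60466176 /11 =5496925.09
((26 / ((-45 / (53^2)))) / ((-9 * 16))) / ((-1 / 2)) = -36517 / 1620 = -22.54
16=16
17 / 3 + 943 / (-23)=-106 / 3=-35.33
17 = 17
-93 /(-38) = 93 /38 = 2.45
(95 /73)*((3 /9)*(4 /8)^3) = 95 /1752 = 0.05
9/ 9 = 1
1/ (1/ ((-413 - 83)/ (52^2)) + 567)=0.00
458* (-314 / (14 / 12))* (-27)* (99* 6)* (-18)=-249097340448 / 7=-35585334349.71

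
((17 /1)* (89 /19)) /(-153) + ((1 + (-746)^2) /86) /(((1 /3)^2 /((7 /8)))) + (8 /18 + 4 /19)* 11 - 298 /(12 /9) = 663316633 /13072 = 50743.32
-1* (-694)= 694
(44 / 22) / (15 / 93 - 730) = -62 / 22625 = -0.00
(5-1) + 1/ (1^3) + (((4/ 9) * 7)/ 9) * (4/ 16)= 412/ 81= 5.09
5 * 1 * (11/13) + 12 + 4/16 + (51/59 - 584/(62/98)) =-86144223/95108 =-905.75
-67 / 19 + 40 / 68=-949 / 323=-2.94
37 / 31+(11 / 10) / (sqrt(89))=11 * sqrt(89) / 890+37 / 31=1.31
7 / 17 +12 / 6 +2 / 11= 485 / 187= 2.59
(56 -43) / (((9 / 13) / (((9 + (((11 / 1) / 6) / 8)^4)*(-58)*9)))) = -234220676885 / 2654208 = -88245.03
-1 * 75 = -75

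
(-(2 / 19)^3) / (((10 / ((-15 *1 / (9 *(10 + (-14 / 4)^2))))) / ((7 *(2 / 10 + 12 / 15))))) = 112 / 1831353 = 0.00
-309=-309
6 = 6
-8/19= -0.42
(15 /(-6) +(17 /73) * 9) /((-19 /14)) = 413 /1387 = 0.30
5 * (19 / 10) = 19 / 2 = 9.50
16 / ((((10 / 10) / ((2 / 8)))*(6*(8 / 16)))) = 1.33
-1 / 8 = -0.12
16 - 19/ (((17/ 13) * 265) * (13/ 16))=71776/ 4505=15.93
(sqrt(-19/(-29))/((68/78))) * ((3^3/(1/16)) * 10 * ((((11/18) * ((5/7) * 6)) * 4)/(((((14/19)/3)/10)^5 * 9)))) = 1290629462265000000 * sqrt(551)/58000957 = 522326686196.47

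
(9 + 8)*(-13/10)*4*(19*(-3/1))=25194/5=5038.80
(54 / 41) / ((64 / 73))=1971 / 1312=1.50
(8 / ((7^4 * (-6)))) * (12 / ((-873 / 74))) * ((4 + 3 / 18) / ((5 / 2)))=5920 / 6288219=0.00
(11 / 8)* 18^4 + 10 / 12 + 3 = 866075 / 6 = 144345.83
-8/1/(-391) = 8/391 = 0.02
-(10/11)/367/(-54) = 5/108999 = 0.00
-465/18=-155/6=-25.83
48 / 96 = 1 / 2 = 0.50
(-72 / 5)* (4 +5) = -648 / 5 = -129.60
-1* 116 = -116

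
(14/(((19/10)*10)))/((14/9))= 9/19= 0.47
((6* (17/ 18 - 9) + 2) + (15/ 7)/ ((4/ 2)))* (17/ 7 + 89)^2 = -389324800/ 1029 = -378352.58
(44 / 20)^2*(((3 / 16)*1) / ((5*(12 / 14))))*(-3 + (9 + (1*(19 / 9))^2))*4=717409 / 81000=8.86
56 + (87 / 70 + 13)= 4917 / 70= 70.24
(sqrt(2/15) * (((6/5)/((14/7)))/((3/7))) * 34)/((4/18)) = 357 * sqrt(30)/25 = 78.21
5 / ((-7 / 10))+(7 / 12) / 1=-551 / 84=-6.56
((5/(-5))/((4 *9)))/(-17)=1/612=0.00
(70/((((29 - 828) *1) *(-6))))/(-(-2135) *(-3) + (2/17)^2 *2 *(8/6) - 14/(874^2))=-227253110/99684229805101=-0.00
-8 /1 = -8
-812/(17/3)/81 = -812/459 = -1.77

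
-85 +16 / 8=-83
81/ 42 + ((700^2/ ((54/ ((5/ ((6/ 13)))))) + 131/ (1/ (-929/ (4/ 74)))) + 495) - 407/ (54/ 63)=-2441623265/ 1134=-2153106.94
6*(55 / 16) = 165 / 8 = 20.62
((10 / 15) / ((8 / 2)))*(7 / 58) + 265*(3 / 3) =92227 / 348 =265.02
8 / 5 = 1.60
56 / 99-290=-28654 / 99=-289.43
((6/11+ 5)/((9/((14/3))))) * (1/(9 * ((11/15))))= 4270/9801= 0.44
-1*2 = -2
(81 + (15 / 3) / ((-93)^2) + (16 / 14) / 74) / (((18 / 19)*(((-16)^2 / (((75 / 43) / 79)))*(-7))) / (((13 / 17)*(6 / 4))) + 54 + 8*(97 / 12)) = -560329571425 / 462816314322306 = -0.00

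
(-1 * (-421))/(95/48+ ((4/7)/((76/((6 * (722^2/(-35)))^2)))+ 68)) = 173283600/24713794643297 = 0.00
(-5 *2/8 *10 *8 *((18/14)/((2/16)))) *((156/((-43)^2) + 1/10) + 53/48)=-17154030/12943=-1325.35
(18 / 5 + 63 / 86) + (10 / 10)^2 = 2293 / 430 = 5.33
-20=-20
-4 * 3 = -12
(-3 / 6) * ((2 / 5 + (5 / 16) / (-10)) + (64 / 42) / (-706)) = -434807 / 2372160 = -0.18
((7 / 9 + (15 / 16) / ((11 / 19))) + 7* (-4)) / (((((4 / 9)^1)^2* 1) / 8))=-1036.92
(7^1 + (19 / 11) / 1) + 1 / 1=107 / 11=9.73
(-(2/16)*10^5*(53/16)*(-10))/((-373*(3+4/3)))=-2484375/9698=-256.17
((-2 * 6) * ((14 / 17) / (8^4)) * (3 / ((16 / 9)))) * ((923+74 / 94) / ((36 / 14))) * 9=-13.16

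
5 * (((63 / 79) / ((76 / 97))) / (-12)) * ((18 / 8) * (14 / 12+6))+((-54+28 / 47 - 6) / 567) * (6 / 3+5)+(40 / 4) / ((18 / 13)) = -255746071 / 731431296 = -0.35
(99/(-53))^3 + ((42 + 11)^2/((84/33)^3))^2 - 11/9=18724654609075577261/645681445097472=28999.83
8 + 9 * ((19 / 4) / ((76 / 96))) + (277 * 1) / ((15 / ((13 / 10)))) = 12901 / 150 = 86.01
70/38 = 35/19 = 1.84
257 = 257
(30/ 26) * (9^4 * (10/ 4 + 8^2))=13089195/ 26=503430.58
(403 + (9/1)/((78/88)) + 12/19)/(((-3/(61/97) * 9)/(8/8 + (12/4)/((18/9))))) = -31172525/1293786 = -24.09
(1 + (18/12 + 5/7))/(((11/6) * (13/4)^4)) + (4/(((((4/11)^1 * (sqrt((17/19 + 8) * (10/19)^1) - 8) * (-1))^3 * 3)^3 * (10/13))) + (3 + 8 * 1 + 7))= 36256544617095259812314101060761420604169 * sqrt(10)/1047137944595034046576014802339572848818913280 + 5185996494206092593692781539885649232215828005450611/287857828292445636265979003157597698800500953579520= 18.02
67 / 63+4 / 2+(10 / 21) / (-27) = 1727 / 567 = 3.05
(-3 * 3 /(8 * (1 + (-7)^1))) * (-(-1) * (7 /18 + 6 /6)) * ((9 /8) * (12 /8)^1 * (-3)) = -1.32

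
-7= -7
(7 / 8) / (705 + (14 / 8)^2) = 14 / 11329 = 0.00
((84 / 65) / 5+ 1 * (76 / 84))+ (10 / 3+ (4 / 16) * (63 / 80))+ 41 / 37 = 93762167 / 16161600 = 5.80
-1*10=-10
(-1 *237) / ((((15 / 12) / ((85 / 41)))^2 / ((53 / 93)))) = -19360688 / 52111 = -371.53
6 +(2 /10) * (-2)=28 /5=5.60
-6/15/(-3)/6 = 1/45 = 0.02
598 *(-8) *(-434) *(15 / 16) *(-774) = -1506583260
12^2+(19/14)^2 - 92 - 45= 1733/196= 8.84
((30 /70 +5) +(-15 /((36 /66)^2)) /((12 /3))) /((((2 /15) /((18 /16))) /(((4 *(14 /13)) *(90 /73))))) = -4882275 /15184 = -321.54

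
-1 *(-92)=92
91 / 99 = 0.92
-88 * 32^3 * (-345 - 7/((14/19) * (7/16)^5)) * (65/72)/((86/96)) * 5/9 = 686958667366400/453789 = 1513828381.40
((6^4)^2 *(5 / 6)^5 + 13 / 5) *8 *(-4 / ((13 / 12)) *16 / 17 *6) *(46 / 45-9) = 4962835116032 / 5525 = 898250699.73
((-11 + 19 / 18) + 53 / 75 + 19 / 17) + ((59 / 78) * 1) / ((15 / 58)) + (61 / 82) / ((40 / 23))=-155517221 / 32619600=-4.77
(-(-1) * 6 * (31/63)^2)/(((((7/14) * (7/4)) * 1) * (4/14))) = 5.81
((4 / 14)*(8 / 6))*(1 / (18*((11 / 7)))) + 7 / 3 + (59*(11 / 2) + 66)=233351 / 594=392.85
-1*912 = -912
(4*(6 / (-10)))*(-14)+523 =2783 / 5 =556.60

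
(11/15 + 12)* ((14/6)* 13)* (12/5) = 69524/75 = 926.99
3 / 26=0.12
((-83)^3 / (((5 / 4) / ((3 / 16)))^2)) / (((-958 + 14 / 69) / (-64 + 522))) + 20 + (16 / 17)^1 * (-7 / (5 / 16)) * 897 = -2862438131269 / 224699200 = -12738.98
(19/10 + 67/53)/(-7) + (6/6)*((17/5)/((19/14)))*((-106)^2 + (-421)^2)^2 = 6273322050471421/70490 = 88995915030.10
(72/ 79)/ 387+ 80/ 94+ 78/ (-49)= -5776858/ 7823291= -0.74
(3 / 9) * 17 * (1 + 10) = 187 / 3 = 62.33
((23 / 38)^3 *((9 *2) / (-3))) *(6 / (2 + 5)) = -109503 / 96026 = -1.14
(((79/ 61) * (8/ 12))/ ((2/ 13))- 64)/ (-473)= 10685/ 86559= 0.12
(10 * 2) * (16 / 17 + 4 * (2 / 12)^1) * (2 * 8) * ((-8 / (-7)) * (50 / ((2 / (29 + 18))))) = 690913.17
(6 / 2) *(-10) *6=-180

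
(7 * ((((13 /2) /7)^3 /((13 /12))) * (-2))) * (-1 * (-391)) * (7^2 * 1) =-198237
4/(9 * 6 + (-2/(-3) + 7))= 12/185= 0.06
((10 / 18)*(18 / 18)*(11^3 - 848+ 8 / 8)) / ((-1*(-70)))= 242 / 63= 3.84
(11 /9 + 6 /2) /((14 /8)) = 152 /63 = 2.41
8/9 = 0.89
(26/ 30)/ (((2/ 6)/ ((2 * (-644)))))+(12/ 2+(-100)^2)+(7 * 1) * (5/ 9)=299749/ 45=6661.09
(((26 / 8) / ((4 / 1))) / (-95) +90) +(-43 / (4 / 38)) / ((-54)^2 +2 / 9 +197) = 89.86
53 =53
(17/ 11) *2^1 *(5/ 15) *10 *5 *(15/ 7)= 8500/ 77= 110.39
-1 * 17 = -17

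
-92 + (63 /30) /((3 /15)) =-163 /2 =-81.50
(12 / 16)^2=9 / 16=0.56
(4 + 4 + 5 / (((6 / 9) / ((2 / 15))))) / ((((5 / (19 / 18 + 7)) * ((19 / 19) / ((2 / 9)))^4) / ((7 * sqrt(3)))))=1624 * sqrt(3) / 6561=0.43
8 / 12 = 2 / 3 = 0.67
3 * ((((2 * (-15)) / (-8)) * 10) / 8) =225 / 16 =14.06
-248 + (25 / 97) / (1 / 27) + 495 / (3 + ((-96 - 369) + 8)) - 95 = -14846599 / 44038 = -337.13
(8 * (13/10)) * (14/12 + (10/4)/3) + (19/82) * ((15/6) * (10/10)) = 17531/820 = 21.38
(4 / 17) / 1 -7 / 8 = -87 / 136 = -0.64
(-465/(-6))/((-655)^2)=0.00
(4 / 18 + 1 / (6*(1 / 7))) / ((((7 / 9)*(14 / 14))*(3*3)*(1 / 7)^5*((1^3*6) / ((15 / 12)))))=694.73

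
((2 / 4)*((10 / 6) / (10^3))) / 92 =1 / 110400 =0.00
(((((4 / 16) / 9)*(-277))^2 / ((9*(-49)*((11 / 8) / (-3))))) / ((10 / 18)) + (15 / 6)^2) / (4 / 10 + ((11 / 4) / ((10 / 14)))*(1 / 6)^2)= 7890332 / 590205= 13.37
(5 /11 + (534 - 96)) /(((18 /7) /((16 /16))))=33761 /198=170.51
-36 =-36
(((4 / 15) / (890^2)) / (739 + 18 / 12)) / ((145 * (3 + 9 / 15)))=0.00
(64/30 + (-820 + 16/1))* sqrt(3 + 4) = -2121.54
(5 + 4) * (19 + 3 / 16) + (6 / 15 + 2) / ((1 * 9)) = 41509 / 240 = 172.95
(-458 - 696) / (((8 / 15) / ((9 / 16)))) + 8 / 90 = -3505019 / 2880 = -1217.02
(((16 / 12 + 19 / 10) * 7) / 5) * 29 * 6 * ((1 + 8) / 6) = 59073 / 50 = 1181.46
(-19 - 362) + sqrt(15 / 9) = -381 + sqrt(15) / 3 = -379.71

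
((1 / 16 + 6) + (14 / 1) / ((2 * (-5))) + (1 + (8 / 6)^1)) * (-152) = -31901 / 30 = -1063.37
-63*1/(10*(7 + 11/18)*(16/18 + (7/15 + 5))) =-5103/39182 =-0.13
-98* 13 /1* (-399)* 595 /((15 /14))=282290372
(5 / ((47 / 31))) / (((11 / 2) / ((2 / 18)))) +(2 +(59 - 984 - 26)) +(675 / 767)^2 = -2595403579718 / 2737308717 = -948.16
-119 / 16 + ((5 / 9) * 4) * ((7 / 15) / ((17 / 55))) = -29981 / 7344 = -4.08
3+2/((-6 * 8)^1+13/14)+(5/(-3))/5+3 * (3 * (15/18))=40031/3954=10.12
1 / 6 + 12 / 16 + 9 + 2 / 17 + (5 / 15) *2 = 2183 / 204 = 10.70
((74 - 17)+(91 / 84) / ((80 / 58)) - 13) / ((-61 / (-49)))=1053353 / 29280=35.98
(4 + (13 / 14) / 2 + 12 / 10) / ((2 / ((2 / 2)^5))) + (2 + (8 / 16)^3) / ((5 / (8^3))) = 61721 / 280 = 220.43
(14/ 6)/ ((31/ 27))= 63/ 31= 2.03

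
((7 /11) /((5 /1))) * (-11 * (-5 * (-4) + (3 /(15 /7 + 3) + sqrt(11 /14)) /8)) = -13489 /480 - sqrt(154) /80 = -28.26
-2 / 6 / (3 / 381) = -127 / 3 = -42.33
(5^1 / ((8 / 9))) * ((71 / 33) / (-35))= -213 / 616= -0.35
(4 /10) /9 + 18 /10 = 83 /45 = 1.84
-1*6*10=-60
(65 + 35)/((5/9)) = 180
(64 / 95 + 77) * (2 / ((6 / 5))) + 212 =19463 / 57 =341.46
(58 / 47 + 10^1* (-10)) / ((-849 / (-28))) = -129976 / 39903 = -3.26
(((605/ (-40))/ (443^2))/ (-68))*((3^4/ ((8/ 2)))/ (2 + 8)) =9801/ 4270378240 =0.00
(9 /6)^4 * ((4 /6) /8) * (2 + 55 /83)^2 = 2.99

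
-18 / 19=-0.95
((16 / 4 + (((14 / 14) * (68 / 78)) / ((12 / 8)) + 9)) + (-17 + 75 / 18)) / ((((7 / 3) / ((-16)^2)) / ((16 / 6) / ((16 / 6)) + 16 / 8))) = 3200 / 13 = 246.15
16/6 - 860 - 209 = -3199/3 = -1066.33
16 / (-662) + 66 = 21838 / 331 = 65.98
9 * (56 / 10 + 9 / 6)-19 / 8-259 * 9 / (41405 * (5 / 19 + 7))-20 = 45185713 / 1088360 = 41.52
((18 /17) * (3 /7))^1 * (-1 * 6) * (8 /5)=-4.36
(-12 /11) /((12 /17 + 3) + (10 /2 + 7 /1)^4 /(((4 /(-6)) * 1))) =68 /1938585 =0.00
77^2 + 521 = 6450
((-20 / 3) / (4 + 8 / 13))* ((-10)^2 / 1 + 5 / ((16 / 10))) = -3575 / 24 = -148.96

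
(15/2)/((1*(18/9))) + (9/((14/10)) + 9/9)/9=1153/252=4.58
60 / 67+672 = 45084 / 67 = 672.90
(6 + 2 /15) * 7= 644 /15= 42.93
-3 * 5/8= -15/8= -1.88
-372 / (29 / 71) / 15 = -8804 / 145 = -60.72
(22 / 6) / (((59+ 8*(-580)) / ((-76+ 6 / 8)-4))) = 3487 / 54972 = 0.06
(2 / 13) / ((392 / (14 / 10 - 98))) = -69 / 1820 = -0.04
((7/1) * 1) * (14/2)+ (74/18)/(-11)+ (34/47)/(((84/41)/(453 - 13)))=6644026/32571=203.99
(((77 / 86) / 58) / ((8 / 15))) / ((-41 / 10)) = -5775 / 818032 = -0.01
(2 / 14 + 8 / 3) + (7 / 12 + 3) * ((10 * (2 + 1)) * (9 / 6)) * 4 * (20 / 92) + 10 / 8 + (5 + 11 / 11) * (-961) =-10861169 / 1932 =-5621.72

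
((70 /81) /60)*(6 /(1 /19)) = 1.64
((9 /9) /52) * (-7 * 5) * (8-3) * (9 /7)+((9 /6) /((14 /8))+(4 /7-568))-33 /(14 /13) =-218961 /364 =-601.54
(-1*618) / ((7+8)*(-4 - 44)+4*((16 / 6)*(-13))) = 927 / 1288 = 0.72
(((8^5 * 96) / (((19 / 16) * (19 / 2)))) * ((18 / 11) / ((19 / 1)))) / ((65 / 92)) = 166698418176 / 4904185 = 33991.05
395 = 395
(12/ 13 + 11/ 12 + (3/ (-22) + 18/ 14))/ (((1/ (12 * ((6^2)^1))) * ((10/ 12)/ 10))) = 15510960/ 1001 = 15495.46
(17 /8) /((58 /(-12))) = -51 /116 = -0.44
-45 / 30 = -3 / 2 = -1.50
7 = 7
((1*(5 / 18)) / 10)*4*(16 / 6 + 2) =14 / 27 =0.52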